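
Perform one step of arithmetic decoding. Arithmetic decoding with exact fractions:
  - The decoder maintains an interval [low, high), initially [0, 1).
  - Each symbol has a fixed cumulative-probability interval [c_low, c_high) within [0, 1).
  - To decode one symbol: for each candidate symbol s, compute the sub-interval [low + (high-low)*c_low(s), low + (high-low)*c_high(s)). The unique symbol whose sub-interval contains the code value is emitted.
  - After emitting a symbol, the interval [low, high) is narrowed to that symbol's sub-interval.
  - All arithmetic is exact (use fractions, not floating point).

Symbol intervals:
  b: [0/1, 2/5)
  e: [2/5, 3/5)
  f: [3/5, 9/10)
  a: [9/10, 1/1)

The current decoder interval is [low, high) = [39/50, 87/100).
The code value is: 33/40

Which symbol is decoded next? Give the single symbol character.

Answer: e

Derivation:
Interval width = high − low = 87/100 − 39/50 = 9/100
Scaled code = (code − low) / width = (33/40 − 39/50) / 9/100 = 1/2
  b: [0/1, 2/5) 
  e: [2/5, 3/5) ← scaled code falls here ✓
  f: [3/5, 9/10) 
  a: [9/10, 1/1) 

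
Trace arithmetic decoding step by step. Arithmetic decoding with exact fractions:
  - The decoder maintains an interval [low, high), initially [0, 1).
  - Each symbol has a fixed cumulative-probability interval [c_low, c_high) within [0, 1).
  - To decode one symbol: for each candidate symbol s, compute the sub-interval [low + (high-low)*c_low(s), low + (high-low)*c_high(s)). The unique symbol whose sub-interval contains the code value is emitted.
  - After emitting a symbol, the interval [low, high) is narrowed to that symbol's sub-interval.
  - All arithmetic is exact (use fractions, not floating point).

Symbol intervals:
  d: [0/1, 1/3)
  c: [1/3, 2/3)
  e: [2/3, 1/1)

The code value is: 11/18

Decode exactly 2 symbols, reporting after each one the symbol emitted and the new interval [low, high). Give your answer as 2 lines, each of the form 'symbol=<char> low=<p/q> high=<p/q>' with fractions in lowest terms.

Step 1: interval [0/1, 1/1), width = 1/1 - 0/1 = 1/1
  'd': [0/1 + 1/1*0/1, 0/1 + 1/1*1/3) = [0/1, 1/3)
  'c': [0/1 + 1/1*1/3, 0/1 + 1/1*2/3) = [1/3, 2/3) <- contains code 11/18
  'e': [0/1 + 1/1*2/3, 0/1 + 1/1*1/1) = [2/3, 1/1)
  emit 'c', narrow to [1/3, 2/3)
Step 2: interval [1/3, 2/3), width = 2/3 - 1/3 = 1/3
  'd': [1/3 + 1/3*0/1, 1/3 + 1/3*1/3) = [1/3, 4/9)
  'c': [1/3 + 1/3*1/3, 1/3 + 1/3*2/3) = [4/9, 5/9)
  'e': [1/3 + 1/3*2/3, 1/3 + 1/3*1/1) = [5/9, 2/3) <- contains code 11/18
  emit 'e', narrow to [5/9, 2/3)

Answer: symbol=c low=1/3 high=2/3
symbol=e low=5/9 high=2/3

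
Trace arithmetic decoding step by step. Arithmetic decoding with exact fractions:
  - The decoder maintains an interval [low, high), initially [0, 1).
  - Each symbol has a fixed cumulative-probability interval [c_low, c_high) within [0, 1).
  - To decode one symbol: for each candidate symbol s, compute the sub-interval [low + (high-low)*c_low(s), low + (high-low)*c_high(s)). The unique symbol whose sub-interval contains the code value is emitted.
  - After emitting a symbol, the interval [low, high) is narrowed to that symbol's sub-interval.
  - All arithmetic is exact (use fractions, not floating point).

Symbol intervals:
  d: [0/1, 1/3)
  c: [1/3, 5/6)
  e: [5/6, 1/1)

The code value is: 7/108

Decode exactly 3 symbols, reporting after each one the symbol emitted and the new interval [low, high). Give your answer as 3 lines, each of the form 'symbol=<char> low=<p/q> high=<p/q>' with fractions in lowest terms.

Answer: symbol=d low=0/1 high=1/3
symbol=d low=0/1 high=1/9
symbol=c low=1/27 high=5/54

Derivation:
Step 1: interval [0/1, 1/1), width = 1/1 - 0/1 = 1/1
  'd': [0/1 + 1/1*0/1, 0/1 + 1/1*1/3) = [0/1, 1/3) <- contains code 7/108
  'c': [0/1 + 1/1*1/3, 0/1 + 1/1*5/6) = [1/3, 5/6)
  'e': [0/1 + 1/1*5/6, 0/1 + 1/1*1/1) = [5/6, 1/1)
  emit 'd', narrow to [0/1, 1/3)
Step 2: interval [0/1, 1/3), width = 1/3 - 0/1 = 1/3
  'd': [0/1 + 1/3*0/1, 0/1 + 1/3*1/3) = [0/1, 1/9) <- contains code 7/108
  'c': [0/1 + 1/3*1/3, 0/1 + 1/3*5/6) = [1/9, 5/18)
  'e': [0/1 + 1/3*5/6, 0/1 + 1/3*1/1) = [5/18, 1/3)
  emit 'd', narrow to [0/1, 1/9)
Step 3: interval [0/1, 1/9), width = 1/9 - 0/1 = 1/9
  'd': [0/1 + 1/9*0/1, 0/1 + 1/9*1/3) = [0/1, 1/27)
  'c': [0/1 + 1/9*1/3, 0/1 + 1/9*5/6) = [1/27, 5/54) <- contains code 7/108
  'e': [0/1 + 1/9*5/6, 0/1 + 1/9*1/1) = [5/54, 1/9)
  emit 'c', narrow to [1/27, 5/54)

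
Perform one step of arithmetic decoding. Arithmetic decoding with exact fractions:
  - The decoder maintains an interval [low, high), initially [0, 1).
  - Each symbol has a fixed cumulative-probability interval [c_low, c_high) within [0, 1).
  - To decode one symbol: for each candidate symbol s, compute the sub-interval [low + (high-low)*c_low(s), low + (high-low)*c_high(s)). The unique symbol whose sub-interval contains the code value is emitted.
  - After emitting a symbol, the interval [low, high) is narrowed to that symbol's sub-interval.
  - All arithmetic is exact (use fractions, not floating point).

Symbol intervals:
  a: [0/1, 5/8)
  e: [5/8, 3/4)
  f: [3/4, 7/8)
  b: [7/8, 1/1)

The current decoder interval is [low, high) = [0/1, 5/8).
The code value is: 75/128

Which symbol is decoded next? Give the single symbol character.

Answer: b

Derivation:
Interval width = high − low = 5/8 − 0/1 = 5/8
Scaled code = (code − low) / width = (75/128 − 0/1) / 5/8 = 15/16
  a: [0/1, 5/8) 
  e: [5/8, 3/4) 
  f: [3/4, 7/8) 
  b: [7/8, 1/1) ← scaled code falls here ✓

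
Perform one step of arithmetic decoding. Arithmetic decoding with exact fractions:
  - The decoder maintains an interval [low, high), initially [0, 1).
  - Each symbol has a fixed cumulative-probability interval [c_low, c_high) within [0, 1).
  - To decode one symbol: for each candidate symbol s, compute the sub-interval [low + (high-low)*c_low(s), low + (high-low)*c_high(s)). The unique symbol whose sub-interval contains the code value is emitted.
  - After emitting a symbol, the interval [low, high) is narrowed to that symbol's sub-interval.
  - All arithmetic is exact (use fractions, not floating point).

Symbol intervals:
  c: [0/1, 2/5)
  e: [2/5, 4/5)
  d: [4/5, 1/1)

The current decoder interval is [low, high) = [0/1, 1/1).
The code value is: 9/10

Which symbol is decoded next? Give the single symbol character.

Answer: d

Derivation:
Interval width = high − low = 1/1 − 0/1 = 1/1
Scaled code = (code − low) / width = (9/10 − 0/1) / 1/1 = 9/10
  c: [0/1, 2/5) 
  e: [2/5, 4/5) 
  d: [4/5, 1/1) ← scaled code falls here ✓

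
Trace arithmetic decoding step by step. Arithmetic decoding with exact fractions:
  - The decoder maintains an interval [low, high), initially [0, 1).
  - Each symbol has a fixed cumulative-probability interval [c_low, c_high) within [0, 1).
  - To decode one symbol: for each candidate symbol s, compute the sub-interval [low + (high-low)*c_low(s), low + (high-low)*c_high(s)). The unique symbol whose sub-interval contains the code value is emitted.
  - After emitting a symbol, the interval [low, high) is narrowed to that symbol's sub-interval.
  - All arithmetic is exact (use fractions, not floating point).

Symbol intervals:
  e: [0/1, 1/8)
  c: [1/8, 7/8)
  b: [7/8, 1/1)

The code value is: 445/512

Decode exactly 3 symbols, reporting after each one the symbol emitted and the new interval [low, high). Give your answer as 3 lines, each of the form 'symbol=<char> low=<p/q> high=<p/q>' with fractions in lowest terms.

Answer: symbol=c low=1/8 high=7/8
symbol=b low=25/32 high=7/8
symbol=b low=221/256 high=7/8

Derivation:
Step 1: interval [0/1, 1/1), width = 1/1 - 0/1 = 1/1
  'e': [0/1 + 1/1*0/1, 0/1 + 1/1*1/8) = [0/1, 1/8)
  'c': [0/1 + 1/1*1/8, 0/1 + 1/1*7/8) = [1/8, 7/8) <- contains code 445/512
  'b': [0/1 + 1/1*7/8, 0/1 + 1/1*1/1) = [7/8, 1/1)
  emit 'c', narrow to [1/8, 7/8)
Step 2: interval [1/8, 7/8), width = 7/8 - 1/8 = 3/4
  'e': [1/8 + 3/4*0/1, 1/8 + 3/4*1/8) = [1/8, 7/32)
  'c': [1/8 + 3/4*1/8, 1/8 + 3/4*7/8) = [7/32, 25/32)
  'b': [1/8 + 3/4*7/8, 1/8 + 3/4*1/1) = [25/32, 7/8) <- contains code 445/512
  emit 'b', narrow to [25/32, 7/8)
Step 3: interval [25/32, 7/8), width = 7/8 - 25/32 = 3/32
  'e': [25/32 + 3/32*0/1, 25/32 + 3/32*1/8) = [25/32, 203/256)
  'c': [25/32 + 3/32*1/8, 25/32 + 3/32*7/8) = [203/256, 221/256)
  'b': [25/32 + 3/32*7/8, 25/32 + 3/32*1/1) = [221/256, 7/8) <- contains code 445/512
  emit 'b', narrow to [221/256, 7/8)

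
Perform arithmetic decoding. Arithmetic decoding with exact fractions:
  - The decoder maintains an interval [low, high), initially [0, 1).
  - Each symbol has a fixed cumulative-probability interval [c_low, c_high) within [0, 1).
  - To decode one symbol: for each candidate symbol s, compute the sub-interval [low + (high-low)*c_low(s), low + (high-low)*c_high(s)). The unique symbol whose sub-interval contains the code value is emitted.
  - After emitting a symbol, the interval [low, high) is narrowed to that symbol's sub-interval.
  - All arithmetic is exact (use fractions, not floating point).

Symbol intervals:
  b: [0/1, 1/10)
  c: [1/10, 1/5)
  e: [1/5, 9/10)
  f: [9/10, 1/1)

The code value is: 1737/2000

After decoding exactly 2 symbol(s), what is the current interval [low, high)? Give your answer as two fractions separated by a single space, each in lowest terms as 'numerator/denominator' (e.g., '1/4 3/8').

Step 1: interval [0/1, 1/1), width = 1/1 - 0/1 = 1/1
  'b': [0/1 + 1/1*0/1, 0/1 + 1/1*1/10) = [0/1, 1/10)
  'c': [0/1 + 1/1*1/10, 0/1 + 1/1*1/5) = [1/10, 1/5)
  'e': [0/1 + 1/1*1/5, 0/1 + 1/1*9/10) = [1/5, 9/10) <- contains code 1737/2000
  'f': [0/1 + 1/1*9/10, 0/1 + 1/1*1/1) = [9/10, 1/1)
  emit 'e', narrow to [1/5, 9/10)
Step 2: interval [1/5, 9/10), width = 9/10 - 1/5 = 7/10
  'b': [1/5 + 7/10*0/1, 1/5 + 7/10*1/10) = [1/5, 27/100)
  'c': [1/5 + 7/10*1/10, 1/5 + 7/10*1/5) = [27/100, 17/50)
  'e': [1/5 + 7/10*1/5, 1/5 + 7/10*9/10) = [17/50, 83/100)
  'f': [1/5 + 7/10*9/10, 1/5 + 7/10*1/1) = [83/100, 9/10) <- contains code 1737/2000
  emit 'f', narrow to [83/100, 9/10)

Answer: 83/100 9/10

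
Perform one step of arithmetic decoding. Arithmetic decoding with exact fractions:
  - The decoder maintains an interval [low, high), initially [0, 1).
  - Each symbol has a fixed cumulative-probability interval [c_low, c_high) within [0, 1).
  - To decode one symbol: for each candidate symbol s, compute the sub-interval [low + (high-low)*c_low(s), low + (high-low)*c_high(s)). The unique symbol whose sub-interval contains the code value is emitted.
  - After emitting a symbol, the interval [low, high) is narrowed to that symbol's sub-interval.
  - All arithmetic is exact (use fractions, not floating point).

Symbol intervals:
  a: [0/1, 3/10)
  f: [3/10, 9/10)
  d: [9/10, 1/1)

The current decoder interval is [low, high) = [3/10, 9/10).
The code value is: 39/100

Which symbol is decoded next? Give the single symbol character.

Answer: a

Derivation:
Interval width = high − low = 9/10 − 3/10 = 3/5
Scaled code = (code − low) / width = (39/100 − 3/10) / 3/5 = 3/20
  a: [0/1, 3/10) ← scaled code falls here ✓
  f: [3/10, 9/10) 
  d: [9/10, 1/1) 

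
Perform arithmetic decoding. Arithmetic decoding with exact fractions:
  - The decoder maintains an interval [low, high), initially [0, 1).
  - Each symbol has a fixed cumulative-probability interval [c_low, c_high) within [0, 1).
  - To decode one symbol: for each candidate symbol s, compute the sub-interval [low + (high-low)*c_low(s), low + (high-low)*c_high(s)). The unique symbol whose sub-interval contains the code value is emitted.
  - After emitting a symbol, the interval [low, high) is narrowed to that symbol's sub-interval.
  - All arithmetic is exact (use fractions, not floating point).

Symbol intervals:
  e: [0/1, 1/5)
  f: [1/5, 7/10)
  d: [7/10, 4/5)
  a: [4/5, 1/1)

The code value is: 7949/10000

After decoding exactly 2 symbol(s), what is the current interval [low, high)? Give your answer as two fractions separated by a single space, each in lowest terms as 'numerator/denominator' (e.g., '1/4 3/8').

Step 1: interval [0/1, 1/1), width = 1/1 - 0/1 = 1/1
  'e': [0/1 + 1/1*0/1, 0/1 + 1/1*1/5) = [0/1, 1/5)
  'f': [0/1 + 1/1*1/5, 0/1 + 1/1*7/10) = [1/5, 7/10)
  'd': [0/1 + 1/1*7/10, 0/1 + 1/1*4/5) = [7/10, 4/5) <- contains code 7949/10000
  'a': [0/1 + 1/1*4/5, 0/1 + 1/1*1/1) = [4/5, 1/1)
  emit 'd', narrow to [7/10, 4/5)
Step 2: interval [7/10, 4/5), width = 4/5 - 7/10 = 1/10
  'e': [7/10 + 1/10*0/1, 7/10 + 1/10*1/5) = [7/10, 18/25)
  'f': [7/10 + 1/10*1/5, 7/10 + 1/10*7/10) = [18/25, 77/100)
  'd': [7/10 + 1/10*7/10, 7/10 + 1/10*4/5) = [77/100, 39/50)
  'a': [7/10 + 1/10*4/5, 7/10 + 1/10*1/1) = [39/50, 4/5) <- contains code 7949/10000
  emit 'a', narrow to [39/50, 4/5)

Answer: 39/50 4/5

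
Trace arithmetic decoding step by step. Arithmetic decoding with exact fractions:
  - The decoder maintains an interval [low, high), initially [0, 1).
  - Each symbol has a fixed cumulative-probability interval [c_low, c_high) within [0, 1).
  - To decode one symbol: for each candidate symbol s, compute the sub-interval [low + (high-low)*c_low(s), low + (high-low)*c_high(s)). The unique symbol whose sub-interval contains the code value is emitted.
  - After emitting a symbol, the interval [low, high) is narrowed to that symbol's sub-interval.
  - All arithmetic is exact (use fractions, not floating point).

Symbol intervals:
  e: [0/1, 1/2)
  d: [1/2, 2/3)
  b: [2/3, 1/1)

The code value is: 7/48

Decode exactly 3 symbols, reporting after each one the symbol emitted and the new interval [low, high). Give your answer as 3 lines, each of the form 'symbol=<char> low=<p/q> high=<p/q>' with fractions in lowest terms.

Step 1: interval [0/1, 1/1), width = 1/1 - 0/1 = 1/1
  'e': [0/1 + 1/1*0/1, 0/1 + 1/1*1/2) = [0/1, 1/2) <- contains code 7/48
  'd': [0/1 + 1/1*1/2, 0/1 + 1/1*2/3) = [1/2, 2/3)
  'b': [0/1 + 1/1*2/3, 0/1 + 1/1*1/1) = [2/3, 1/1)
  emit 'e', narrow to [0/1, 1/2)
Step 2: interval [0/1, 1/2), width = 1/2 - 0/1 = 1/2
  'e': [0/1 + 1/2*0/1, 0/1 + 1/2*1/2) = [0/1, 1/4) <- contains code 7/48
  'd': [0/1 + 1/2*1/2, 0/1 + 1/2*2/3) = [1/4, 1/3)
  'b': [0/1 + 1/2*2/3, 0/1 + 1/2*1/1) = [1/3, 1/2)
  emit 'e', narrow to [0/1, 1/4)
Step 3: interval [0/1, 1/4), width = 1/4 - 0/1 = 1/4
  'e': [0/1 + 1/4*0/1, 0/1 + 1/4*1/2) = [0/1, 1/8)
  'd': [0/1 + 1/4*1/2, 0/1 + 1/4*2/3) = [1/8, 1/6) <- contains code 7/48
  'b': [0/1 + 1/4*2/3, 0/1 + 1/4*1/1) = [1/6, 1/4)
  emit 'd', narrow to [1/8, 1/6)

Answer: symbol=e low=0/1 high=1/2
symbol=e low=0/1 high=1/4
symbol=d low=1/8 high=1/6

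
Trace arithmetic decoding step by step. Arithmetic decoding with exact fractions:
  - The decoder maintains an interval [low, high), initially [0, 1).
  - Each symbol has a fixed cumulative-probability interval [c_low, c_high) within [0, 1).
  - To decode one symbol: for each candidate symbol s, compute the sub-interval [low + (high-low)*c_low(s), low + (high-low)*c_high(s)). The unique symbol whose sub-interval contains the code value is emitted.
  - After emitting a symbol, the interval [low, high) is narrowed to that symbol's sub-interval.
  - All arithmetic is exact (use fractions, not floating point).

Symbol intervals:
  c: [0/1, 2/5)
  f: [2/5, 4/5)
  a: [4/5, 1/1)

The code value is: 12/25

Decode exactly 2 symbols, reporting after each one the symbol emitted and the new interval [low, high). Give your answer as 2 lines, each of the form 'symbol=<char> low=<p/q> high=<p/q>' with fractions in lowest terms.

Step 1: interval [0/1, 1/1), width = 1/1 - 0/1 = 1/1
  'c': [0/1 + 1/1*0/1, 0/1 + 1/1*2/5) = [0/1, 2/5)
  'f': [0/1 + 1/1*2/5, 0/1 + 1/1*4/5) = [2/5, 4/5) <- contains code 12/25
  'a': [0/1 + 1/1*4/5, 0/1 + 1/1*1/1) = [4/5, 1/1)
  emit 'f', narrow to [2/5, 4/5)
Step 2: interval [2/5, 4/5), width = 4/5 - 2/5 = 2/5
  'c': [2/5 + 2/5*0/1, 2/5 + 2/5*2/5) = [2/5, 14/25) <- contains code 12/25
  'f': [2/5 + 2/5*2/5, 2/5 + 2/5*4/5) = [14/25, 18/25)
  'a': [2/5 + 2/5*4/5, 2/5 + 2/5*1/1) = [18/25, 4/5)
  emit 'c', narrow to [2/5, 14/25)

Answer: symbol=f low=2/5 high=4/5
symbol=c low=2/5 high=14/25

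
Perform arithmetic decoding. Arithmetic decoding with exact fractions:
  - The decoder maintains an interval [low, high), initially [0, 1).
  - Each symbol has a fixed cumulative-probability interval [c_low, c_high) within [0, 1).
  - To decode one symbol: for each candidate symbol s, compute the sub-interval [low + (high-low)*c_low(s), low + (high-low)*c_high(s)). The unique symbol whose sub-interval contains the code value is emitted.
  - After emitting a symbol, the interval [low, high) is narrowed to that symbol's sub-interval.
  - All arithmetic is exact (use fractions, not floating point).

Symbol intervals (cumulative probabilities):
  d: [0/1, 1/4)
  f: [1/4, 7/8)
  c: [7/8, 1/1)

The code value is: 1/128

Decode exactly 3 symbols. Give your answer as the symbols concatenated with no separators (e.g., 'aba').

Step 1: interval [0/1, 1/1), width = 1/1 - 0/1 = 1/1
  'd': [0/1 + 1/1*0/1, 0/1 + 1/1*1/4) = [0/1, 1/4) <- contains code 1/128
  'f': [0/1 + 1/1*1/4, 0/1 + 1/1*7/8) = [1/4, 7/8)
  'c': [0/1 + 1/1*7/8, 0/1 + 1/1*1/1) = [7/8, 1/1)
  emit 'd', narrow to [0/1, 1/4)
Step 2: interval [0/1, 1/4), width = 1/4 - 0/1 = 1/4
  'd': [0/1 + 1/4*0/1, 0/1 + 1/4*1/4) = [0/1, 1/16) <- contains code 1/128
  'f': [0/1 + 1/4*1/4, 0/1 + 1/4*7/8) = [1/16, 7/32)
  'c': [0/1 + 1/4*7/8, 0/1 + 1/4*1/1) = [7/32, 1/4)
  emit 'd', narrow to [0/1, 1/16)
Step 3: interval [0/1, 1/16), width = 1/16 - 0/1 = 1/16
  'd': [0/1 + 1/16*0/1, 0/1 + 1/16*1/4) = [0/1, 1/64) <- contains code 1/128
  'f': [0/1 + 1/16*1/4, 0/1 + 1/16*7/8) = [1/64, 7/128)
  'c': [0/1 + 1/16*7/8, 0/1 + 1/16*1/1) = [7/128, 1/16)
  emit 'd', narrow to [0/1, 1/64)

Answer: ddd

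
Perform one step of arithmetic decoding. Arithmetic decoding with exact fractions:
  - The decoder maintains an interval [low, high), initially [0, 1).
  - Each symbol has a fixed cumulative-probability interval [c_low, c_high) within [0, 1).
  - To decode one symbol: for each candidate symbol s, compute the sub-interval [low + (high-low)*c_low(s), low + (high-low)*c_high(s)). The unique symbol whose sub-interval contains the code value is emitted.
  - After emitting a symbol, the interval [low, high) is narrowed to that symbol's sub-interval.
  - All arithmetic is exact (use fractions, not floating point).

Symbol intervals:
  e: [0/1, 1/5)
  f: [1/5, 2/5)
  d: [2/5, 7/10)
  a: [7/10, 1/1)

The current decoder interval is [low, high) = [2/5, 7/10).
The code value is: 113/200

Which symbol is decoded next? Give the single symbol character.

Answer: d

Derivation:
Interval width = high − low = 7/10 − 2/5 = 3/10
Scaled code = (code − low) / width = (113/200 − 2/5) / 3/10 = 11/20
  e: [0/1, 1/5) 
  f: [1/5, 2/5) 
  d: [2/5, 7/10) ← scaled code falls here ✓
  a: [7/10, 1/1) 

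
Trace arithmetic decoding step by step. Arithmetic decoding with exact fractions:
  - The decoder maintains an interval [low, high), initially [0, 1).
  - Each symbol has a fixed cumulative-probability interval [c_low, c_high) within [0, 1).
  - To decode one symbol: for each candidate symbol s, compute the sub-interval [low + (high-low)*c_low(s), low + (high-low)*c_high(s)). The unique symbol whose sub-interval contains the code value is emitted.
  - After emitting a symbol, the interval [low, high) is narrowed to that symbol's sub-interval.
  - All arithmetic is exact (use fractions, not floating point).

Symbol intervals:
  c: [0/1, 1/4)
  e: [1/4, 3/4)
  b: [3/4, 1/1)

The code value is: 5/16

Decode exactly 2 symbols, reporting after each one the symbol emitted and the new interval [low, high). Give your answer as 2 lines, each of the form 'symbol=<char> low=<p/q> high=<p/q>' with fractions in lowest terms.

Answer: symbol=e low=1/4 high=3/4
symbol=c low=1/4 high=3/8

Derivation:
Step 1: interval [0/1, 1/1), width = 1/1 - 0/1 = 1/1
  'c': [0/1 + 1/1*0/1, 0/1 + 1/1*1/4) = [0/1, 1/4)
  'e': [0/1 + 1/1*1/4, 0/1 + 1/1*3/4) = [1/4, 3/4) <- contains code 5/16
  'b': [0/1 + 1/1*3/4, 0/1 + 1/1*1/1) = [3/4, 1/1)
  emit 'e', narrow to [1/4, 3/4)
Step 2: interval [1/4, 3/4), width = 3/4 - 1/4 = 1/2
  'c': [1/4 + 1/2*0/1, 1/4 + 1/2*1/4) = [1/4, 3/8) <- contains code 5/16
  'e': [1/4 + 1/2*1/4, 1/4 + 1/2*3/4) = [3/8, 5/8)
  'b': [1/4 + 1/2*3/4, 1/4 + 1/2*1/1) = [5/8, 3/4)
  emit 'c', narrow to [1/4, 3/8)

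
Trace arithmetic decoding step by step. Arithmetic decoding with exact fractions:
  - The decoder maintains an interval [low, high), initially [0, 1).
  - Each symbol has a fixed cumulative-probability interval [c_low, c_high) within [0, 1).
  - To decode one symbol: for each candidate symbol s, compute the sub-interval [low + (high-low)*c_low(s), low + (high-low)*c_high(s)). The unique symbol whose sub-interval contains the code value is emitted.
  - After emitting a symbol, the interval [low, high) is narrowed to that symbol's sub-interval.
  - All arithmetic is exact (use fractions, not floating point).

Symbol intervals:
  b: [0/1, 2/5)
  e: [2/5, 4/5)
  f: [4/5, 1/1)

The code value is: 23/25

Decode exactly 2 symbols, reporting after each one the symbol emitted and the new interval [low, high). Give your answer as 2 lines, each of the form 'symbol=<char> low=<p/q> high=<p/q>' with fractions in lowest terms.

Answer: symbol=f low=4/5 high=1/1
symbol=e low=22/25 high=24/25

Derivation:
Step 1: interval [0/1, 1/1), width = 1/1 - 0/1 = 1/1
  'b': [0/1 + 1/1*0/1, 0/1 + 1/1*2/5) = [0/1, 2/5)
  'e': [0/1 + 1/1*2/5, 0/1 + 1/1*4/5) = [2/5, 4/5)
  'f': [0/1 + 1/1*4/5, 0/1 + 1/1*1/1) = [4/5, 1/1) <- contains code 23/25
  emit 'f', narrow to [4/5, 1/1)
Step 2: interval [4/5, 1/1), width = 1/1 - 4/5 = 1/5
  'b': [4/5 + 1/5*0/1, 4/5 + 1/5*2/5) = [4/5, 22/25)
  'e': [4/5 + 1/5*2/5, 4/5 + 1/5*4/5) = [22/25, 24/25) <- contains code 23/25
  'f': [4/5 + 1/5*4/5, 4/5 + 1/5*1/1) = [24/25, 1/1)
  emit 'e', narrow to [22/25, 24/25)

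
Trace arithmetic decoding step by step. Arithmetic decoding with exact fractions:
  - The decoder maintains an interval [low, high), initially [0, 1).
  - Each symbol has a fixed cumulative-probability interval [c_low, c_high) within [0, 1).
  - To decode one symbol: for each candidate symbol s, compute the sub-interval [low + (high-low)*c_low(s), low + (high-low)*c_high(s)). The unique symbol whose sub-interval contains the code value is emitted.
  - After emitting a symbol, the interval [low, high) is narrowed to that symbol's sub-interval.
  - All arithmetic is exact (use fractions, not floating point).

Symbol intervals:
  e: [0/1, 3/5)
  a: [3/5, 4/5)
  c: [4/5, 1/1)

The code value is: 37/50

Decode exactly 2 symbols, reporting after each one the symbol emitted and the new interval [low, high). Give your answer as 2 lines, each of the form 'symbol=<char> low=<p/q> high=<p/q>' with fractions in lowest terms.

Answer: symbol=a low=3/5 high=4/5
symbol=a low=18/25 high=19/25

Derivation:
Step 1: interval [0/1, 1/1), width = 1/1 - 0/1 = 1/1
  'e': [0/1 + 1/1*0/1, 0/1 + 1/1*3/5) = [0/1, 3/5)
  'a': [0/1 + 1/1*3/5, 0/1 + 1/1*4/5) = [3/5, 4/5) <- contains code 37/50
  'c': [0/1 + 1/1*4/5, 0/1 + 1/1*1/1) = [4/5, 1/1)
  emit 'a', narrow to [3/5, 4/5)
Step 2: interval [3/5, 4/5), width = 4/5 - 3/5 = 1/5
  'e': [3/5 + 1/5*0/1, 3/5 + 1/5*3/5) = [3/5, 18/25)
  'a': [3/5 + 1/5*3/5, 3/5 + 1/5*4/5) = [18/25, 19/25) <- contains code 37/50
  'c': [3/5 + 1/5*4/5, 3/5 + 1/5*1/1) = [19/25, 4/5)
  emit 'a', narrow to [18/25, 19/25)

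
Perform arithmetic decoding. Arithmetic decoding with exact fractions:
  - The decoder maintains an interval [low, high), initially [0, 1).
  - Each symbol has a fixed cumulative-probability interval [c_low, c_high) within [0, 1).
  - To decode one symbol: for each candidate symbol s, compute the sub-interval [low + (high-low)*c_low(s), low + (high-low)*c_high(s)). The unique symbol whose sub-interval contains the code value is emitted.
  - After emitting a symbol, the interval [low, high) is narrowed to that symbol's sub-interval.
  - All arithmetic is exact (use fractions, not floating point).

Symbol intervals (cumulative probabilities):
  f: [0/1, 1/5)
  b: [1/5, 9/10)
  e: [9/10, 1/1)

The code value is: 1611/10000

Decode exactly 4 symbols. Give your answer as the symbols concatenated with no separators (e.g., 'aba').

Step 1: interval [0/1, 1/1), width = 1/1 - 0/1 = 1/1
  'f': [0/1 + 1/1*0/1, 0/1 + 1/1*1/5) = [0/1, 1/5) <- contains code 1611/10000
  'b': [0/1 + 1/1*1/5, 0/1 + 1/1*9/10) = [1/5, 9/10)
  'e': [0/1 + 1/1*9/10, 0/1 + 1/1*1/1) = [9/10, 1/1)
  emit 'f', narrow to [0/1, 1/5)
Step 2: interval [0/1, 1/5), width = 1/5 - 0/1 = 1/5
  'f': [0/1 + 1/5*0/1, 0/1 + 1/5*1/5) = [0/1, 1/25)
  'b': [0/1 + 1/5*1/5, 0/1 + 1/5*9/10) = [1/25, 9/50) <- contains code 1611/10000
  'e': [0/1 + 1/5*9/10, 0/1 + 1/5*1/1) = [9/50, 1/5)
  emit 'b', narrow to [1/25, 9/50)
Step 3: interval [1/25, 9/50), width = 9/50 - 1/25 = 7/50
  'f': [1/25 + 7/50*0/1, 1/25 + 7/50*1/5) = [1/25, 17/250)
  'b': [1/25 + 7/50*1/5, 1/25 + 7/50*9/10) = [17/250, 83/500) <- contains code 1611/10000
  'e': [1/25 + 7/50*9/10, 1/25 + 7/50*1/1) = [83/500, 9/50)
  emit 'b', narrow to [17/250, 83/500)
Step 4: interval [17/250, 83/500), width = 83/500 - 17/250 = 49/500
  'f': [17/250 + 49/500*0/1, 17/250 + 49/500*1/5) = [17/250, 219/2500)
  'b': [17/250 + 49/500*1/5, 17/250 + 49/500*9/10) = [219/2500, 781/5000)
  'e': [17/250 + 49/500*9/10, 17/250 + 49/500*1/1) = [781/5000, 83/500) <- contains code 1611/10000
  emit 'e', narrow to [781/5000, 83/500)

Answer: fbbe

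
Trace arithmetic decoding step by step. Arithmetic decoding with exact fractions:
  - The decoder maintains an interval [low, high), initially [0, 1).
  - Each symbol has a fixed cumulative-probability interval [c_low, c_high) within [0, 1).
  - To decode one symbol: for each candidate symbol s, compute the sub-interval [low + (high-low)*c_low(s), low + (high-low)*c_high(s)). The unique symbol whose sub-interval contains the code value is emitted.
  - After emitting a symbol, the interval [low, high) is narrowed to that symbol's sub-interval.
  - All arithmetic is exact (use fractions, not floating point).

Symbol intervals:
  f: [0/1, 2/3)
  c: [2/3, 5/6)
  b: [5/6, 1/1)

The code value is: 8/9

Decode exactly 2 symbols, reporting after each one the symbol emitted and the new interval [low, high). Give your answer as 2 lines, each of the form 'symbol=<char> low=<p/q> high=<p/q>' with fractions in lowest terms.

Answer: symbol=b low=5/6 high=1/1
symbol=f low=5/6 high=17/18

Derivation:
Step 1: interval [0/1, 1/1), width = 1/1 - 0/1 = 1/1
  'f': [0/1 + 1/1*0/1, 0/1 + 1/1*2/3) = [0/1, 2/3)
  'c': [0/1 + 1/1*2/3, 0/1 + 1/1*5/6) = [2/3, 5/6)
  'b': [0/1 + 1/1*5/6, 0/1 + 1/1*1/1) = [5/6, 1/1) <- contains code 8/9
  emit 'b', narrow to [5/6, 1/1)
Step 2: interval [5/6, 1/1), width = 1/1 - 5/6 = 1/6
  'f': [5/6 + 1/6*0/1, 5/6 + 1/6*2/3) = [5/6, 17/18) <- contains code 8/9
  'c': [5/6 + 1/6*2/3, 5/6 + 1/6*5/6) = [17/18, 35/36)
  'b': [5/6 + 1/6*5/6, 5/6 + 1/6*1/1) = [35/36, 1/1)
  emit 'f', narrow to [5/6, 17/18)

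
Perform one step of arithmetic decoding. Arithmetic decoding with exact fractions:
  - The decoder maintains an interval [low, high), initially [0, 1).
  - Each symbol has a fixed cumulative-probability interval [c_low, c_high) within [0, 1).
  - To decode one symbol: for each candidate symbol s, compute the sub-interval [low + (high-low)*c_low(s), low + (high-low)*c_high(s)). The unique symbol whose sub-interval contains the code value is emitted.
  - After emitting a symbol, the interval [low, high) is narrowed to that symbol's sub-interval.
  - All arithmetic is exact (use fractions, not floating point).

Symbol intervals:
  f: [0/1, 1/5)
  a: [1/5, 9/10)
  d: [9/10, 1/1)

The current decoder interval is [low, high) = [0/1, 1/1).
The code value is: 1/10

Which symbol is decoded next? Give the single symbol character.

Interval width = high − low = 1/1 − 0/1 = 1/1
Scaled code = (code − low) / width = (1/10 − 0/1) / 1/1 = 1/10
  f: [0/1, 1/5) ← scaled code falls here ✓
  a: [1/5, 9/10) 
  d: [9/10, 1/1) 

Answer: f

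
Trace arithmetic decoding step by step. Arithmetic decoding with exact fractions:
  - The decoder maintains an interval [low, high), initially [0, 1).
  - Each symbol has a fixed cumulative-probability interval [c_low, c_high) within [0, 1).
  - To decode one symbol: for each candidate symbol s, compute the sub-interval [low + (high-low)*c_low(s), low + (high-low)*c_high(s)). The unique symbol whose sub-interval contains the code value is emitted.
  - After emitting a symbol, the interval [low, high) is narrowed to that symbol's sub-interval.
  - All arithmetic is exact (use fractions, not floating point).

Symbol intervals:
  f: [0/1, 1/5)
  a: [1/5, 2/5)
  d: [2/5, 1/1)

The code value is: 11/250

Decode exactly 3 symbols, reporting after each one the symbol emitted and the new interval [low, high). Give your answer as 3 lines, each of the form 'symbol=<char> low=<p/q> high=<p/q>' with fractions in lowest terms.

Step 1: interval [0/1, 1/1), width = 1/1 - 0/1 = 1/1
  'f': [0/1 + 1/1*0/1, 0/1 + 1/1*1/5) = [0/1, 1/5) <- contains code 11/250
  'a': [0/1 + 1/1*1/5, 0/1 + 1/1*2/5) = [1/5, 2/5)
  'd': [0/1 + 1/1*2/5, 0/1 + 1/1*1/1) = [2/5, 1/1)
  emit 'f', narrow to [0/1, 1/5)
Step 2: interval [0/1, 1/5), width = 1/5 - 0/1 = 1/5
  'f': [0/1 + 1/5*0/1, 0/1 + 1/5*1/5) = [0/1, 1/25)
  'a': [0/1 + 1/5*1/5, 0/1 + 1/5*2/5) = [1/25, 2/25) <- contains code 11/250
  'd': [0/1 + 1/5*2/5, 0/1 + 1/5*1/1) = [2/25, 1/5)
  emit 'a', narrow to [1/25, 2/25)
Step 3: interval [1/25, 2/25), width = 2/25 - 1/25 = 1/25
  'f': [1/25 + 1/25*0/1, 1/25 + 1/25*1/5) = [1/25, 6/125) <- contains code 11/250
  'a': [1/25 + 1/25*1/5, 1/25 + 1/25*2/5) = [6/125, 7/125)
  'd': [1/25 + 1/25*2/5, 1/25 + 1/25*1/1) = [7/125, 2/25)
  emit 'f', narrow to [1/25, 6/125)

Answer: symbol=f low=0/1 high=1/5
symbol=a low=1/25 high=2/25
symbol=f low=1/25 high=6/125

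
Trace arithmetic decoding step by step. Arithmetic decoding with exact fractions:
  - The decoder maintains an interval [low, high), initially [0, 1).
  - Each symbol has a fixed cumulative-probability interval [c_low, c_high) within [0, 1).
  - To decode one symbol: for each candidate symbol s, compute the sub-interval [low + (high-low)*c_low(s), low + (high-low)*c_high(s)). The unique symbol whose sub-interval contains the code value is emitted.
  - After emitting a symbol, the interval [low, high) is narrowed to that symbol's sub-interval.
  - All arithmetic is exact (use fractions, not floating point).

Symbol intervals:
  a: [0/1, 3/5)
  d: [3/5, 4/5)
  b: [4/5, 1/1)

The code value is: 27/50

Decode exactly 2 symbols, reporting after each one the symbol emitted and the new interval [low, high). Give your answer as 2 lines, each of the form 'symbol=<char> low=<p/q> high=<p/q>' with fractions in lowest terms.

Step 1: interval [0/1, 1/1), width = 1/1 - 0/1 = 1/1
  'a': [0/1 + 1/1*0/1, 0/1 + 1/1*3/5) = [0/1, 3/5) <- contains code 27/50
  'd': [0/1 + 1/1*3/5, 0/1 + 1/1*4/5) = [3/5, 4/5)
  'b': [0/1 + 1/1*4/5, 0/1 + 1/1*1/1) = [4/5, 1/1)
  emit 'a', narrow to [0/1, 3/5)
Step 2: interval [0/1, 3/5), width = 3/5 - 0/1 = 3/5
  'a': [0/1 + 3/5*0/1, 0/1 + 3/5*3/5) = [0/1, 9/25)
  'd': [0/1 + 3/5*3/5, 0/1 + 3/5*4/5) = [9/25, 12/25)
  'b': [0/1 + 3/5*4/5, 0/1 + 3/5*1/1) = [12/25, 3/5) <- contains code 27/50
  emit 'b', narrow to [12/25, 3/5)

Answer: symbol=a low=0/1 high=3/5
symbol=b low=12/25 high=3/5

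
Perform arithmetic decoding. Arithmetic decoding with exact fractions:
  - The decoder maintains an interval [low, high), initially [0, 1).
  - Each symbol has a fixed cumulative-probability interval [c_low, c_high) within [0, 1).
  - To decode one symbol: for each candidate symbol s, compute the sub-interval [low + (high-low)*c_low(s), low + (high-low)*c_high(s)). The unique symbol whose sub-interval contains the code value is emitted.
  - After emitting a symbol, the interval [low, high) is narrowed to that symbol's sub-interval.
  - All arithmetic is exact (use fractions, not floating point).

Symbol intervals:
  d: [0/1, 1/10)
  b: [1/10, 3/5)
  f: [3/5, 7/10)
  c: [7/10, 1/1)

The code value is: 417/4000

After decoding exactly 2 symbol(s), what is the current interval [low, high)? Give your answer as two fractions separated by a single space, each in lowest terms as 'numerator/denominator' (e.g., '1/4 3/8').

Step 1: interval [0/1, 1/1), width = 1/1 - 0/1 = 1/1
  'd': [0/1 + 1/1*0/1, 0/1 + 1/1*1/10) = [0/1, 1/10)
  'b': [0/1 + 1/1*1/10, 0/1 + 1/1*3/5) = [1/10, 3/5) <- contains code 417/4000
  'f': [0/1 + 1/1*3/5, 0/1 + 1/1*7/10) = [3/5, 7/10)
  'c': [0/1 + 1/1*7/10, 0/1 + 1/1*1/1) = [7/10, 1/1)
  emit 'b', narrow to [1/10, 3/5)
Step 2: interval [1/10, 3/5), width = 3/5 - 1/10 = 1/2
  'd': [1/10 + 1/2*0/1, 1/10 + 1/2*1/10) = [1/10, 3/20) <- contains code 417/4000
  'b': [1/10 + 1/2*1/10, 1/10 + 1/2*3/5) = [3/20, 2/5)
  'f': [1/10 + 1/2*3/5, 1/10 + 1/2*7/10) = [2/5, 9/20)
  'c': [1/10 + 1/2*7/10, 1/10 + 1/2*1/1) = [9/20, 3/5)
  emit 'd', narrow to [1/10, 3/20)

Answer: 1/10 3/20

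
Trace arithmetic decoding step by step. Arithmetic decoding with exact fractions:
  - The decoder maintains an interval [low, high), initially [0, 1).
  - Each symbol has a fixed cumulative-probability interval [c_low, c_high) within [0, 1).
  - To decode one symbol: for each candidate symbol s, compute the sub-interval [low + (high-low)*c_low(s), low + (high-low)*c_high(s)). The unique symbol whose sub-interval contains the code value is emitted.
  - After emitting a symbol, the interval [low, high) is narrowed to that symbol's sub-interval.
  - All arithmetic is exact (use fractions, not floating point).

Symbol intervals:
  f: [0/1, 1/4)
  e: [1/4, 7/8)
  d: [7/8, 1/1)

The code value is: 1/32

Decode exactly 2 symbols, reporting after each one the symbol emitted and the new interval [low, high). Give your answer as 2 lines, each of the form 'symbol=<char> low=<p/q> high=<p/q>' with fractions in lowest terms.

Step 1: interval [0/1, 1/1), width = 1/1 - 0/1 = 1/1
  'f': [0/1 + 1/1*0/1, 0/1 + 1/1*1/4) = [0/1, 1/4) <- contains code 1/32
  'e': [0/1 + 1/1*1/4, 0/1 + 1/1*7/8) = [1/4, 7/8)
  'd': [0/1 + 1/1*7/8, 0/1 + 1/1*1/1) = [7/8, 1/1)
  emit 'f', narrow to [0/1, 1/4)
Step 2: interval [0/1, 1/4), width = 1/4 - 0/1 = 1/4
  'f': [0/1 + 1/4*0/1, 0/1 + 1/4*1/4) = [0/1, 1/16) <- contains code 1/32
  'e': [0/1 + 1/4*1/4, 0/1 + 1/4*7/8) = [1/16, 7/32)
  'd': [0/1 + 1/4*7/8, 0/1 + 1/4*1/1) = [7/32, 1/4)
  emit 'f', narrow to [0/1, 1/16)

Answer: symbol=f low=0/1 high=1/4
symbol=f low=0/1 high=1/16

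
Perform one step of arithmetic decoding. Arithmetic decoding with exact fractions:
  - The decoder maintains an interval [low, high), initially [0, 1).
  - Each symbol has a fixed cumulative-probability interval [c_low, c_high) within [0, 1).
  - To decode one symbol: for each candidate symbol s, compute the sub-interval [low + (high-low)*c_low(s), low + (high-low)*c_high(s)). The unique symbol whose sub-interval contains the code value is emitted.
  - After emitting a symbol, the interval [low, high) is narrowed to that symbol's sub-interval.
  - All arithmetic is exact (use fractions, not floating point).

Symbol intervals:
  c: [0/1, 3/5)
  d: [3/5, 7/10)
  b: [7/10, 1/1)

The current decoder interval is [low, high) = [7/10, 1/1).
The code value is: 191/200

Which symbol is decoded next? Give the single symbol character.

Interval width = high − low = 1/1 − 7/10 = 3/10
Scaled code = (code − low) / width = (191/200 − 7/10) / 3/10 = 17/20
  c: [0/1, 3/5) 
  d: [3/5, 7/10) 
  b: [7/10, 1/1) ← scaled code falls here ✓

Answer: b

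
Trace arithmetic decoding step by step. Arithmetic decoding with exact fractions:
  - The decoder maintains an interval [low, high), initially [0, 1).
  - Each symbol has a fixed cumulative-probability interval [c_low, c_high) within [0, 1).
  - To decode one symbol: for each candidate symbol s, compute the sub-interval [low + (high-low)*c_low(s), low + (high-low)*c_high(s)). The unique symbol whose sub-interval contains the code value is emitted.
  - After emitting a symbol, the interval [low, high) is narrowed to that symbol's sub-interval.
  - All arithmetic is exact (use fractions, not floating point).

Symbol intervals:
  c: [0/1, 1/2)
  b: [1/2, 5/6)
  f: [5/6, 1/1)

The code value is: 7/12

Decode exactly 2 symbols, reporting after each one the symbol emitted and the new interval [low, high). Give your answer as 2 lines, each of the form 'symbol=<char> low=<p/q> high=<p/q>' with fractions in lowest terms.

Step 1: interval [0/1, 1/1), width = 1/1 - 0/1 = 1/1
  'c': [0/1 + 1/1*0/1, 0/1 + 1/1*1/2) = [0/1, 1/2)
  'b': [0/1 + 1/1*1/2, 0/1 + 1/1*5/6) = [1/2, 5/6) <- contains code 7/12
  'f': [0/1 + 1/1*5/6, 0/1 + 1/1*1/1) = [5/6, 1/1)
  emit 'b', narrow to [1/2, 5/6)
Step 2: interval [1/2, 5/6), width = 5/6 - 1/2 = 1/3
  'c': [1/2 + 1/3*0/1, 1/2 + 1/3*1/2) = [1/2, 2/3) <- contains code 7/12
  'b': [1/2 + 1/3*1/2, 1/2 + 1/3*5/6) = [2/3, 7/9)
  'f': [1/2 + 1/3*5/6, 1/2 + 1/3*1/1) = [7/9, 5/6)
  emit 'c', narrow to [1/2, 2/3)

Answer: symbol=b low=1/2 high=5/6
symbol=c low=1/2 high=2/3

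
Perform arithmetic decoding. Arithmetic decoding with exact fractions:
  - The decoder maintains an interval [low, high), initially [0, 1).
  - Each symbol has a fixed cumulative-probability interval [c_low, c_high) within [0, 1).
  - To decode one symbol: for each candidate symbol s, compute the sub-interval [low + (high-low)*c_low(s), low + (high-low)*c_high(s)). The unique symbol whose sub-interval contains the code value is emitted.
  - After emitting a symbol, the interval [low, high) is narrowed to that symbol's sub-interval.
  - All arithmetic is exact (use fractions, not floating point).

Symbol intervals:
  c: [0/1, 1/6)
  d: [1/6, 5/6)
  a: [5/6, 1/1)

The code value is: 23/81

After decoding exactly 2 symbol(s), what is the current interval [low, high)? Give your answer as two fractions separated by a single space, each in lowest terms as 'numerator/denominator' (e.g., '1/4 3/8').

Answer: 5/18 13/18

Derivation:
Step 1: interval [0/1, 1/1), width = 1/1 - 0/1 = 1/1
  'c': [0/1 + 1/1*0/1, 0/1 + 1/1*1/6) = [0/1, 1/6)
  'd': [0/1 + 1/1*1/6, 0/1 + 1/1*5/6) = [1/6, 5/6) <- contains code 23/81
  'a': [0/1 + 1/1*5/6, 0/1 + 1/1*1/1) = [5/6, 1/1)
  emit 'd', narrow to [1/6, 5/6)
Step 2: interval [1/6, 5/6), width = 5/6 - 1/6 = 2/3
  'c': [1/6 + 2/3*0/1, 1/6 + 2/3*1/6) = [1/6, 5/18)
  'd': [1/6 + 2/3*1/6, 1/6 + 2/3*5/6) = [5/18, 13/18) <- contains code 23/81
  'a': [1/6 + 2/3*5/6, 1/6 + 2/3*1/1) = [13/18, 5/6)
  emit 'd', narrow to [5/18, 13/18)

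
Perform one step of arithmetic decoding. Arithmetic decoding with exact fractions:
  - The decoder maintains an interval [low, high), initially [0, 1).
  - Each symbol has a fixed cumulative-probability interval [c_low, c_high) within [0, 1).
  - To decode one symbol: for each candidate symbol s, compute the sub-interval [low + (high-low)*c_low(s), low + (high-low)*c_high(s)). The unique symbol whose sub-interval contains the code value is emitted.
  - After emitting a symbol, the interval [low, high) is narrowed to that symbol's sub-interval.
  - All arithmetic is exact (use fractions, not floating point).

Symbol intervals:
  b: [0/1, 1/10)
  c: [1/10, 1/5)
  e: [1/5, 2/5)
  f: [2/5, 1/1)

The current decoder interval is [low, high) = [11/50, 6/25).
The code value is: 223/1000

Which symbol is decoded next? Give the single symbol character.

Answer: c

Derivation:
Interval width = high − low = 6/25 − 11/50 = 1/50
Scaled code = (code − low) / width = (223/1000 − 11/50) / 1/50 = 3/20
  b: [0/1, 1/10) 
  c: [1/10, 1/5) ← scaled code falls here ✓
  e: [1/5, 2/5) 
  f: [2/5, 1/1) 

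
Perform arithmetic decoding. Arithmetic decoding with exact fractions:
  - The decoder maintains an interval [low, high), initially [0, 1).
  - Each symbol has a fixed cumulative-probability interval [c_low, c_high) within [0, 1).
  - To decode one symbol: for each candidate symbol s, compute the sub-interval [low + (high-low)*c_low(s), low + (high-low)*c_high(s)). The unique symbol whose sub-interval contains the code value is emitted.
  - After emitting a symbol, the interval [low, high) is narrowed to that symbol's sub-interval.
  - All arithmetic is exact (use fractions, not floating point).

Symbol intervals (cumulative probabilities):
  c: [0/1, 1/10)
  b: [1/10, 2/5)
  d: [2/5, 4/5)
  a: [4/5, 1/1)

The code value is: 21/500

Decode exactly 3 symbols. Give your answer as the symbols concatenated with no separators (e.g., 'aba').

Answer: cdc

Derivation:
Step 1: interval [0/1, 1/1), width = 1/1 - 0/1 = 1/1
  'c': [0/1 + 1/1*0/1, 0/1 + 1/1*1/10) = [0/1, 1/10) <- contains code 21/500
  'b': [0/1 + 1/1*1/10, 0/1 + 1/1*2/5) = [1/10, 2/5)
  'd': [0/1 + 1/1*2/5, 0/1 + 1/1*4/5) = [2/5, 4/5)
  'a': [0/1 + 1/1*4/5, 0/1 + 1/1*1/1) = [4/5, 1/1)
  emit 'c', narrow to [0/1, 1/10)
Step 2: interval [0/1, 1/10), width = 1/10 - 0/1 = 1/10
  'c': [0/1 + 1/10*0/1, 0/1 + 1/10*1/10) = [0/1, 1/100)
  'b': [0/1 + 1/10*1/10, 0/1 + 1/10*2/5) = [1/100, 1/25)
  'd': [0/1 + 1/10*2/5, 0/1 + 1/10*4/5) = [1/25, 2/25) <- contains code 21/500
  'a': [0/1 + 1/10*4/5, 0/1 + 1/10*1/1) = [2/25, 1/10)
  emit 'd', narrow to [1/25, 2/25)
Step 3: interval [1/25, 2/25), width = 2/25 - 1/25 = 1/25
  'c': [1/25 + 1/25*0/1, 1/25 + 1/25*1/10) = [1/25, 11/250) <- contains code 21/500
  'b': [1/25 + 1/25*1/10, 1/25 + 1/25*2/5) = [11/250, 7/125)
  'd': [1/25 + 1/25*2/5, 1/25 + 1/25*4/5) = [7/125, 9/125)
  'a': [1/25 + 1/25*4/5, 1/25 + 1/25*1/1) = [9/125, 2/25)
  emit 'c', narrow to [1/25, 11/250)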